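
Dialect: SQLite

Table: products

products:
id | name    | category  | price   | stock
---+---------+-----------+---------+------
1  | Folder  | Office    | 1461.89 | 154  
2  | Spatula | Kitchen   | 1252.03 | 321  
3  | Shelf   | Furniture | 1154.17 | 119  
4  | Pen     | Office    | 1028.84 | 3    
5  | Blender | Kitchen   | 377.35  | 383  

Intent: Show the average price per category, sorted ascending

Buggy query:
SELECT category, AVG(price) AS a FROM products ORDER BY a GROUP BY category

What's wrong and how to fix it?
Bug: GROUP BY must precede ORDER BY

Fix: Move ORDER BY to the end, after GROUP BY

Corrected query:
SELECT category, AVG(price) AS a FROM products GROUP BY category ORDER BY a

Result:
category  | a       
----------+---------
Kitchen   | 814.69  
Furniture | 1154.17 
Office    | 1245.365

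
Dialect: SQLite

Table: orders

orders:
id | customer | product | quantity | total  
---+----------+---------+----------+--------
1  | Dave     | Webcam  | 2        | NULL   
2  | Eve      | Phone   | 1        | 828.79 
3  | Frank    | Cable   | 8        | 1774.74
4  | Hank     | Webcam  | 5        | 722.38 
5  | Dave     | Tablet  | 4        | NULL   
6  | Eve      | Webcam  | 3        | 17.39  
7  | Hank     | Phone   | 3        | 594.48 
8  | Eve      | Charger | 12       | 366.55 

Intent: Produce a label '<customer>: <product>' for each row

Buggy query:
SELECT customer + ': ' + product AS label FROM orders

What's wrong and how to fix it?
Bug: SQLite uses || for string concatenation; + coerces text to numbers (yielding 0)

Fix: Replace + with || to concatenate text

Corrected query:
SELECT customer || ': ' || product AS label FROM orders

Result:
label       
------------
Dave: Webcam
Eve: Phone  
Frank: Cable
Hank: Webcam
Dave: Tablet
Eve: Webcam 
Hank: Phone 
Eve: Charger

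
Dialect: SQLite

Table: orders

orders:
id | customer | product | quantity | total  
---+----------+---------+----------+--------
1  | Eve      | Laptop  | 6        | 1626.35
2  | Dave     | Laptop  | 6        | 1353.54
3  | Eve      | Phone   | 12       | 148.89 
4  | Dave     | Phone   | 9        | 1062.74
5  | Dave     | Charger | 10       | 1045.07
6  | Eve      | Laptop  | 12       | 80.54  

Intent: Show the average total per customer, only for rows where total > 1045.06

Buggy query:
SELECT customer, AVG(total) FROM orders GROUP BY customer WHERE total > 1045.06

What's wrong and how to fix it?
Bug: WHERE cannot follow GROUP BY

Fix: Place WHERE between FROM and GROUP BY

Corrected query:
SELECT customer, AVG(total) FROM orders WHERE total > 1045.06 GROUP BY customer

Result:
customer | AVG(total) 
---------+------------
Dave     | 1153.783333
Eve      | 1626.35    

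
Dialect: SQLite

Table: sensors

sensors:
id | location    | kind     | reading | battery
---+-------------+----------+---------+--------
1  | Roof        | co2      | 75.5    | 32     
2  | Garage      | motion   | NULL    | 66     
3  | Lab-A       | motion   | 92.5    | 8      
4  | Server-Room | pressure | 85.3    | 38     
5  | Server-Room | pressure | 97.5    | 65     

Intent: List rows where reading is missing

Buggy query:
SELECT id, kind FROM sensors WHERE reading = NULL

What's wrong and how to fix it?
Bug: '= NULL' is always unknown in SQL three-valued logic, so no rows match

Fix: Use IS NULL to test for NULL

Corrected query:
SELECT id, kind FROM sensors WHERE reading IS NULL

Result:
id | kind  
---+-------
2  | motion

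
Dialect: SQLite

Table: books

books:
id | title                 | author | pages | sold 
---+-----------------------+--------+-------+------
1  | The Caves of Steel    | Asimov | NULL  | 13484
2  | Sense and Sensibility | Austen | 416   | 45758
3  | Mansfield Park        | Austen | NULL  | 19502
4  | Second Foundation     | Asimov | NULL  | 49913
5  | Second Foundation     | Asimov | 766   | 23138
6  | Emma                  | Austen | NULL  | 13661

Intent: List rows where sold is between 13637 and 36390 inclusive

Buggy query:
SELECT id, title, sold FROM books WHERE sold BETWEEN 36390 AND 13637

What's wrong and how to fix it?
Bug: The bounds are reversed; BETWEEN a AND b requires a <= b to match anything

Fix: Write BETWEEN 13637 AND 36390

Corrected query:
SELECT id, title, sold FROM books WHERE sold BETWEEN 13637 AND 36390

Result:
id | title             | sold 
---+-------------------+------
3  | Mansfield Park    | 19502
5  | Second Foundation | 23138
6  | Emma              | 13661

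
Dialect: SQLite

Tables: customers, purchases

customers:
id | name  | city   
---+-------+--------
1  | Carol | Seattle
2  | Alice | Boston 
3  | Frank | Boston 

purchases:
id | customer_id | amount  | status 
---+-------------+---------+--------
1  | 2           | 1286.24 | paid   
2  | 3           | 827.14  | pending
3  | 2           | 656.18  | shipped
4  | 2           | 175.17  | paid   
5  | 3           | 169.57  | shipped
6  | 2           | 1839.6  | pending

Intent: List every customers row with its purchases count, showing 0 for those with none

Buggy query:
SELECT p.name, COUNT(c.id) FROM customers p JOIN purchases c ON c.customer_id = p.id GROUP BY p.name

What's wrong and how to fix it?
Bug: An inner join excludes parents with zero children

Fix: Switch to LEFT JOIN to retain unmatched parent rows

Corrected query:
SELECT p.name, COUNT(c.id) FROM customers p LEFT JOIN purchases c ON c.customer_id = p.id GROUP BY p.name

Result:
name  | COUNT(c.id)
------+------------
Alice | 4          
Carol | 0          
Frank | 2          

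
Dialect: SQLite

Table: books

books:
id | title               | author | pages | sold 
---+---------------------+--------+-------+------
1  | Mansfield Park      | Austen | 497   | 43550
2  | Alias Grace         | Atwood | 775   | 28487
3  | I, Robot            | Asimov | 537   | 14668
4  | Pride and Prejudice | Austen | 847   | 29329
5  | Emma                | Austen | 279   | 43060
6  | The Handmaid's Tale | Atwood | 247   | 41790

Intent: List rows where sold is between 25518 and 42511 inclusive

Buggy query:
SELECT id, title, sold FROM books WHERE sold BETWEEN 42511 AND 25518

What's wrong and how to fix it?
Bug: The bounds are reversed; BETWEEN a AND b requires a <= b to match anything

Fix: Swap the bounds so the smaller value comes first

Corrected query:
SELECT id, title, sold FROM books WHERE sold BETWEEN 25518 AND 42511

Result:
id | title               | sold 
---+---------------------+------
2  | Alias Grace         | 28487
4  | Pride and Prejudice | 29329
6  | The Handmaid's Tale | 41790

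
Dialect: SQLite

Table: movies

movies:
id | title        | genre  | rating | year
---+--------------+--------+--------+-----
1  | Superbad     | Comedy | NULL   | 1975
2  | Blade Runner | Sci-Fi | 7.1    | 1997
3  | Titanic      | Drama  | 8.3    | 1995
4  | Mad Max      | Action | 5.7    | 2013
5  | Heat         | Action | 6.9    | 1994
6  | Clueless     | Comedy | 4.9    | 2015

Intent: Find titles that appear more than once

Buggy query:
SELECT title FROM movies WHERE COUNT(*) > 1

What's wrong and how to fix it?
Bug: COUNT(*) is an aggregate and cannot be used in WHERE

Fix: Group first, then use HAVING for the count condition

Corrected query:
SELECT title FROM movies GROUP BY title HAVING COUNT(*) > 1

Result:
(no rows)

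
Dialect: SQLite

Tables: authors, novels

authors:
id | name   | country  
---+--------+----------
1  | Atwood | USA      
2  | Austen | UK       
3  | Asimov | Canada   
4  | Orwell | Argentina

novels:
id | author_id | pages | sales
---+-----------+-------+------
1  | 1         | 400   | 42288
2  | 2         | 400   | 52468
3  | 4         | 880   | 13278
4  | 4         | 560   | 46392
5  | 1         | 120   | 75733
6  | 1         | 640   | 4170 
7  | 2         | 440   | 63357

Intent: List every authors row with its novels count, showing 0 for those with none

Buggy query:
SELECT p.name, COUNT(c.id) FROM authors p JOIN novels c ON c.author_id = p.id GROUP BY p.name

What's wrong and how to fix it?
Bug: INNER JOIN drops authors rows that have no matching novels rows

Fix: Use LEFT JOIN so parents without children still appear (COUNT(c.id) gives 0)

Corrected query:
SELECT p.name, COUNT(c.id) FROM authors p LEFT JOIN novels c ON c.author_id = p.id GROUP BY p.name

Result:
name   | COUNT(c.id)
-------+------------
Asimov | 0          
Atwood | 3          
Austen | 2          
Orwell | 2          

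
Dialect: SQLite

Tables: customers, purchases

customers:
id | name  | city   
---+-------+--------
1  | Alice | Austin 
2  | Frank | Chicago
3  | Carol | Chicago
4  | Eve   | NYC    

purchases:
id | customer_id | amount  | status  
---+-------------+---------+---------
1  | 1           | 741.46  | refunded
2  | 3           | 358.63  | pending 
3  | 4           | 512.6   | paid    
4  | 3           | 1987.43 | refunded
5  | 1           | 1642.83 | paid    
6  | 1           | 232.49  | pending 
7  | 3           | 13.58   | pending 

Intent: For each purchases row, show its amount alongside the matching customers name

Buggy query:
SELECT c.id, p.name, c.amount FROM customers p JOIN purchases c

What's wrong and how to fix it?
Bug: JOIN with no ON clause produces a cartesian product; every purchases row pairs with every customers row

Fix: Add ON c.customer_id = p.id to the JOIN

Corrected query:
SELECT c.id, p.name, c.amount FROM customers p JOIN purchases c ON c.customer_id = p.id

Result:
id | name  | amount 
---+-------+--------
1  | Alice | 741.46 
2  | Carol | 358.63 
3  | Eve   | 512.6  
4  | Carol | 1987.43
5  | Alice | 1642.83
6  | Alice | 232.49 
7  | Carol | 13.58  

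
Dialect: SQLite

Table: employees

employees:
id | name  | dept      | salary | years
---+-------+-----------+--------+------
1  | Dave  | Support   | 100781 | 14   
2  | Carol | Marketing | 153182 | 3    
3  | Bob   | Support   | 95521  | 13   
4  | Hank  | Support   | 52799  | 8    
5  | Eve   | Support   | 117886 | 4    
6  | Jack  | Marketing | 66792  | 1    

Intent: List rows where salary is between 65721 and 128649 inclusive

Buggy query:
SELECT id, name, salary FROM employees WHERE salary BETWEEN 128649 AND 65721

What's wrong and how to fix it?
Bug: BETWEEN expects the lower bound first; with 128649 AND 65721 the range is empty

Fix: Write BETWEEN 65721 AND 128649

Corrected query:
SELECT id, name, salary FROM employees WHERE salary BETWEEN 65721 AND 128649

Result:
id | name | salary
---+------+-------
1  | Dave | 100781
3  | Bob  | 95521 
5  | Eve  | 117886
6  | Jack | 66792 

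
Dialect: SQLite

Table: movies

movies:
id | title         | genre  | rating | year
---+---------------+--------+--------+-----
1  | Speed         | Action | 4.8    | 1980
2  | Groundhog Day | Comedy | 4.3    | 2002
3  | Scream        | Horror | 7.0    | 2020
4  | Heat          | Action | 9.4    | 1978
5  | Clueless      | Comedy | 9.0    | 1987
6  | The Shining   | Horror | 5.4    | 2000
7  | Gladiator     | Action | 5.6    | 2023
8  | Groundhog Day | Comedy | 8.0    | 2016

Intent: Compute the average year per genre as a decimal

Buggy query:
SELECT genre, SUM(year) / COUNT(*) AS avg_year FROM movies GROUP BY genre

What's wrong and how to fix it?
Bug: Both operands are integers, so '/' performs integer division and truncates

Fix: Multiply by 1.0 (or CAST to REAL) to force floating-point division

Corrected query:
SELECT genre, SUM(year) * 1.0 / COUNT(*) AS avg_year FROM movies GROUP BY genre

Result:
genre  | avg_year   
-------+------------
Action | 1993.666667
Comedy | 2001.666667
Horror | 2010       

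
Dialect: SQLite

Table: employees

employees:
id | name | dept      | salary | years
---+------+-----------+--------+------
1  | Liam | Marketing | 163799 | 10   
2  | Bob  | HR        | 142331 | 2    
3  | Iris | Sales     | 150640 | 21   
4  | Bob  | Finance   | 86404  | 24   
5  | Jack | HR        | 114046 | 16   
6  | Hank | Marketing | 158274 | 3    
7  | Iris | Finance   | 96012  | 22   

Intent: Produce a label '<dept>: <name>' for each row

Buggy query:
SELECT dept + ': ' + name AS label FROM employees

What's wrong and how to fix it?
Bug: '+' is numeric addition; on text columns SQLite converts them to 0 instead of concatenating

Fix: Replace + with || to concatenate text

Corrected query:
SELECT dept || ': ' || name AS label FROM employees

Result:
label          
---------------
Marketing: Liam
HR: Bob        
Sales: Iris    
Finance: Bob   
HR: Jack       
Marketing: Hank
Finance: Iris  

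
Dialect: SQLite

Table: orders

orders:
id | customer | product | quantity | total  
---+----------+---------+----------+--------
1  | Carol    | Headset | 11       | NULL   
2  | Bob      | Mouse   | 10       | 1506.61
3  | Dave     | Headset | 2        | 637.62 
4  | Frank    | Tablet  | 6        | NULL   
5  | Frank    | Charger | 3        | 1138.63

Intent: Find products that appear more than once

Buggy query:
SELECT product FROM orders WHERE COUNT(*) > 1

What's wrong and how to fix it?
Bug: WHERE can't reference COUNT(*); aggregates are computed after WHERE

Fix: GROUP BY product, then filter groups with HAVING COUNT(*) > 1

Corrected query:
SELECT product FROM orders GROUP BY product HAVING COUNT(*) > 1

Result:
product
-------
Headset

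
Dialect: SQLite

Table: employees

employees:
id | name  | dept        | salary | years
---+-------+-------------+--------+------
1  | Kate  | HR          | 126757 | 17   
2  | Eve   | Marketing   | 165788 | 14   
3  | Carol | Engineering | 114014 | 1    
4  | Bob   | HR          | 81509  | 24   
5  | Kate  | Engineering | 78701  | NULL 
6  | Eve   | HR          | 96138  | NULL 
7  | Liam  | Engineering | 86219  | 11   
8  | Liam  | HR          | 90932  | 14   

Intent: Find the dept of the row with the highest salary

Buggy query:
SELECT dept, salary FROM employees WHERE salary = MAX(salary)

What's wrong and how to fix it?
Bug: MAX(salary) is an aggregate and cannot be used directly in WHERE

Fix: Use a subquery: WHERE salary = (SELECT MAX(salary) FROM employees)

Corrected query:
SELECT dept, salary FROM employees WHERE salary = (SELECT MAX(salary) FROM employees)

Result:
dept      | salary
----------+-------
Marketing | 165788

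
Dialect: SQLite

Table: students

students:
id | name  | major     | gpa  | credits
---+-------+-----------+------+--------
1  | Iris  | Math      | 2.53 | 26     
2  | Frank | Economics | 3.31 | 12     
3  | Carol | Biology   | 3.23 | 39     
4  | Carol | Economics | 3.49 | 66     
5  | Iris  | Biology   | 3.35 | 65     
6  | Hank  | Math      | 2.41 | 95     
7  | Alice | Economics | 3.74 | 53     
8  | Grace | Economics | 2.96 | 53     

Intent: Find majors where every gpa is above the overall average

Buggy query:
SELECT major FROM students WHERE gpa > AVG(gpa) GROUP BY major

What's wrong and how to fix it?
Bug: WHERE evaluates per row before aggregation, so AVG() is unavailable

Fix: Compute the overall average in a scalar subquery and compare each group's MIN against it in HAVING

Corrected query:
SELECT major FROM students GROUP BY major HAVING MIN(gpa) > (SELECT AVG(gpa) FROM students)

Result:
major  
-------
Biology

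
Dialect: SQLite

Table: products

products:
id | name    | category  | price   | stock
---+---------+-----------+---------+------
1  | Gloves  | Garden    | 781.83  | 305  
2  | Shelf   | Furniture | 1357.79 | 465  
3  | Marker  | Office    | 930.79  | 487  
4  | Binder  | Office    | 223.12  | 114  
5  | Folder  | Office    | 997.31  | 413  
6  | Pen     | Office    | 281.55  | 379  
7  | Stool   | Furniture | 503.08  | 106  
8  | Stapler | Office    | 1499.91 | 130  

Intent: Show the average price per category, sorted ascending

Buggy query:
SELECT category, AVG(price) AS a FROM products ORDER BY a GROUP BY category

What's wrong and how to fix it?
Bug: GROUP BY must precede ORDER BY

Fix: Reorder: SELECT … FROM … GROUP BY … ORDER BY …

Corrected query:
SELECT category, AVG(price) AS a FROM products GROUP BY category ORDER BY a

Result:
category  | a      
----------+--------
Garden    | 781.83 
Office    | 786.536
Furniture | 930.435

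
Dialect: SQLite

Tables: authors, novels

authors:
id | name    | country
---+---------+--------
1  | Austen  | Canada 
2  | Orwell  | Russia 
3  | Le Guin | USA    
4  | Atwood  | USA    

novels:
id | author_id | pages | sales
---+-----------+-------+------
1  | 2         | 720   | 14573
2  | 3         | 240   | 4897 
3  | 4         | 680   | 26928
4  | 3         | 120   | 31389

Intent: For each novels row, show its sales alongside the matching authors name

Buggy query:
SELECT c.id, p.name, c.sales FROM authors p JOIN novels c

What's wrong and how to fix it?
Bug: Missing join condition: each novels row is matched to all authors rows instead of just its own

Fix: Add ON c.author_id = p.id to the JOIN

Corrected query:
SELECT c.id, p.name, c.sales FROM authors p JOIN novels c ON c.author_id = p.id

Result:
id | name    | sales
---+---------+------
1  | Orwell  | 14573
2  | Le Guin | 4897 
3  | Atwood  | 26928
4  | Le Guin | 31389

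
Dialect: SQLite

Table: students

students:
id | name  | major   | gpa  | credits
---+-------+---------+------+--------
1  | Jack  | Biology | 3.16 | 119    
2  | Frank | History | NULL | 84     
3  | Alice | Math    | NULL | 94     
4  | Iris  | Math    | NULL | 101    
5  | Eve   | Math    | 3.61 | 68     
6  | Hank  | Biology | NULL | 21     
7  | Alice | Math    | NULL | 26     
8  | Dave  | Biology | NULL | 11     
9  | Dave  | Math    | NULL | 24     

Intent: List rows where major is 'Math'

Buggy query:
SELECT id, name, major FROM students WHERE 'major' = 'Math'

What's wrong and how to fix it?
Bug: 'major' in single quotes is a string literal, not the column; the comparison is literal-vs-literal and never true

Fix: Remove the quotes around the column name (or use double quotes for an identifier)

Corrected query:
SELECT id, name, major FROM students WHERE major = 'Math'

Result:
id | name  | major
---+-------+------
3  | Alice | Math 
4  | Iris  | Math 
5  | Eve   | Math 
7  | Alice | Math 
9  | Dave  | Math 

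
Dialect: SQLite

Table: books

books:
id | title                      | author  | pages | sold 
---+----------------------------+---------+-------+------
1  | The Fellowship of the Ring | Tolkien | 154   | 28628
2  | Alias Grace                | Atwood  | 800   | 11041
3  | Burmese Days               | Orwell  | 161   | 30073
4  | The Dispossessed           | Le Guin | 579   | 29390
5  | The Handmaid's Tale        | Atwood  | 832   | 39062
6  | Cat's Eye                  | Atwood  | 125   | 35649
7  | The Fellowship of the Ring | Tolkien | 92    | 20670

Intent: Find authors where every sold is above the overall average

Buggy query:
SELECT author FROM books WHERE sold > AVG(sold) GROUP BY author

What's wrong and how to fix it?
Bug: AVG() is an aggregate; it can't sit directly in WHERE

Fix: Use a subquery for AVG and a HAVING MIN(...) filter so the condition holds for every row in the group

Corrected query:
SELECT author FROM books GROUP BY author HAVING MIN(sold) > (SELECT AVG(sold) FROM books)

Result:
author 
-------
Le Guin
Orwell 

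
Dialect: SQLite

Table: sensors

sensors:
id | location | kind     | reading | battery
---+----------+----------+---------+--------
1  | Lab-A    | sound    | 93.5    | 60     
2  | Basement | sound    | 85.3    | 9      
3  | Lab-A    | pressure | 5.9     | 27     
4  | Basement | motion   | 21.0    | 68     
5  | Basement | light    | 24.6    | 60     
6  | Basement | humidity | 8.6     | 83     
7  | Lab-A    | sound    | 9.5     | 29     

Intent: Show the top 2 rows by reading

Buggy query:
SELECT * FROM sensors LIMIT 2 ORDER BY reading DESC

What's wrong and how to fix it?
Bug: ORDER BY cannot follow LIMIT; LIMIT is the final clause

Fix: Swap the clauses: ORDER BY first, then LIMIT

Corrected query:
SELECT * FROM sensors ORDER BY reading DESC LIMIT 2

Result:
id | location | kind  | reading | battery
---+----------+-------+---------+--------
1  | Lab-A    | sound | 93.5    | 60     
2  | Basement | sound | 85.3    | 9      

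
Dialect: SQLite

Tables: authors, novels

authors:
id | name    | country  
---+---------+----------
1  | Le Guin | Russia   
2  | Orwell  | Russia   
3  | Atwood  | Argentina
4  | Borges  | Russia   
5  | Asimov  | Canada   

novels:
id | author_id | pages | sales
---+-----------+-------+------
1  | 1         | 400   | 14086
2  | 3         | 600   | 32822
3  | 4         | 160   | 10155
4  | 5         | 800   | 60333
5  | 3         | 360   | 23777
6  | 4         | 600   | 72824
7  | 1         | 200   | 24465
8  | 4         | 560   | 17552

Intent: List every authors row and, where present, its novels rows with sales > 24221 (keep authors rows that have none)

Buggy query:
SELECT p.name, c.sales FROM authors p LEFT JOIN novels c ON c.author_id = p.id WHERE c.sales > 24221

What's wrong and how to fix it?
Bug: Filtering c.sales in WHERE discards the NULL rows produced by LEFT JOIN, turning it into an inner join

Fix: Put 'c.sales > 24221' in the JOIN's ON clause instead of WHERE

Corrected query:
SELECT p.name, c.sales FROM authors p LEFT JOIN novels c ON c.author_id = p.id AND c.sales > 24221

Result:
name    | sales
--------+------
Le Guin | 24465
Orwell  | NULL 
Atwood  | 32822
Borges  | 72824
Asimov  | 60333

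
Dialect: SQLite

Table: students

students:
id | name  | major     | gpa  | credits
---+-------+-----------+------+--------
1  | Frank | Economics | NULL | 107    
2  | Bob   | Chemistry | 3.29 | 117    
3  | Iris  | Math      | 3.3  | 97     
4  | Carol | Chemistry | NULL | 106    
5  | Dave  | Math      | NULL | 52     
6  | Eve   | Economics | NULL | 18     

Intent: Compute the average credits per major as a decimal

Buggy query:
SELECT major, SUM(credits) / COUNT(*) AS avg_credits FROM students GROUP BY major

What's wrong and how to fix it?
Bug: Both operands are integers, so '/' performs integer division and truncates

Fix: Cast one side to REAL so the division keeps the fractional part

Corrected query:
SELECT major, SUM(credits) * 1.0 / COUNT(*) AS avg_credits FROM students GROUP BY major

Result:
major     | avg_credits
----------+------------
Chemistry | 111.5      
Economics | 62.5       
Math      | 74.5       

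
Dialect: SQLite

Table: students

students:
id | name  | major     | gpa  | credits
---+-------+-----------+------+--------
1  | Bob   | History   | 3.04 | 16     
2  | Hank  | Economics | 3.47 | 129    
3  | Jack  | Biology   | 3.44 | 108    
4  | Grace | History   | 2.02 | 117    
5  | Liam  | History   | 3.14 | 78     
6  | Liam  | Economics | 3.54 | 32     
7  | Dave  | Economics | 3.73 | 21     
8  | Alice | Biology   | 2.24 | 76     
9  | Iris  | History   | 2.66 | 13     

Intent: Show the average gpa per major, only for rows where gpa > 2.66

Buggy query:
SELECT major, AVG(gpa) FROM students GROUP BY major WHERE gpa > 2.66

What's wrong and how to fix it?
Bug: Row-level WHERE must come before GROUP BY in the clause order

Fix: Move the WHERE clause before GROUP BY

Corrected query:
SELECT major, AVG(gpa) FROM students WHERE gpa > 2.66 GROUP BY major

Result:
major     | AVG(gpa)
----------+---------
Biology   | 3.44    
Economics | 3.58    
History   | 3.09    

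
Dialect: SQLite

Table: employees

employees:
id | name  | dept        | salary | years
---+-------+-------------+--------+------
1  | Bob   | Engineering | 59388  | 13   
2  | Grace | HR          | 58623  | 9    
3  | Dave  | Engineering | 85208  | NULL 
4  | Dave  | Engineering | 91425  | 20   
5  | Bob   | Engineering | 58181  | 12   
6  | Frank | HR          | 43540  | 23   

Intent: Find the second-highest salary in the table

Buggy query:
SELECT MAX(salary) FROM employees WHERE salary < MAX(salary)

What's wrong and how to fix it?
Bug: MAX(salary) on the right of the comparison is an aggregate-in-WHERE error

Fix: Compute the overall MAX in a subquery, then take MAX of rows below it

Corrected query:
SELECT MAX(salary) FROM employees WHERE salary < (SELECT MAX(salary) FROM employees)

Result:
MAX(salary)
-----------
85208      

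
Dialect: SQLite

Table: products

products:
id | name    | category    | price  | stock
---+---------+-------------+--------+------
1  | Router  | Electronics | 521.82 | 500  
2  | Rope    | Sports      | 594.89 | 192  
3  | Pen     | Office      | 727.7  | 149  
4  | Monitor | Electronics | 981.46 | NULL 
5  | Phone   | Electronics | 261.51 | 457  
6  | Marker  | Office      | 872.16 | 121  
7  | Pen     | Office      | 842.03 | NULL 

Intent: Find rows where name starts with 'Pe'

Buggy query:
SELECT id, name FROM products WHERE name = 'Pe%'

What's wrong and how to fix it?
Bug: Wildcards only work with LIKE; '=' treats '%' as a literal character

Fix: Replace '=' with LIKE so 'Pe%' is treated as a pattern

Corrected query:
SELECT id, name FROM products WHERE name LIKE 'Pe%'

Result:
id | name
---+-----
3  | Pen 
7  | Pen 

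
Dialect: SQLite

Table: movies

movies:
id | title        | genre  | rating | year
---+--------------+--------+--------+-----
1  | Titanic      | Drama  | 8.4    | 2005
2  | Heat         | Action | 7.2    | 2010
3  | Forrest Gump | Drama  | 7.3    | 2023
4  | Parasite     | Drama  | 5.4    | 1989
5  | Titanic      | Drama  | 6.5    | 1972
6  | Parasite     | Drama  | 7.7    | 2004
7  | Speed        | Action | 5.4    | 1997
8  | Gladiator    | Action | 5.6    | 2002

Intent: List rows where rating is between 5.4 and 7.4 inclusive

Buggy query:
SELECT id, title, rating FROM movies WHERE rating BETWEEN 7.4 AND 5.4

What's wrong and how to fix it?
Bug: BETWEEN expects the lower bound first; with 7.4 AND 5.4 the range is empty

Fix: Write BETWEEN 5.4 AND 7.4

Corrected query:
SELECT id, title, rating FROM movies WHERE rating BETWEEN 5.4 AND 7.4

Result:
id | title        | rating
---+--------------+-------
2  | Heat         | 7.2   
3  | Forrest Gump | 7.3   
4  | Parasite     | 5.4   
5  | Titanic      | 6.5   
7  | Speed        | 5.4   
8  | Gladiator    | 5.6   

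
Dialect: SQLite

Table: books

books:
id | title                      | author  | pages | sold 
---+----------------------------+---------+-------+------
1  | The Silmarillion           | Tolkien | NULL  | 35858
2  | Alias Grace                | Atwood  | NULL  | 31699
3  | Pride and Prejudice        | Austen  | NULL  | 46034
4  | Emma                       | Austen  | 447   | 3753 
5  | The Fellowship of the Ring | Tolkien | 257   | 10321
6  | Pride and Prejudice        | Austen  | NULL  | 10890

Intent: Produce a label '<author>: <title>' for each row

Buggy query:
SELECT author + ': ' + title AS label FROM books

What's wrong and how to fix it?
Bug: '+' is numeric addition; on text columns SQLite converts them to 0 instead of concatenating

Fix: Replace + with || to concatenate text

Corrected query:
SELECT author || ': ' || title AS label FROM books

Result:
label                              
-----------------------------------
Tolkien: The Silmarillion          
Atwood: Alias Grace                
Austen: Pride and Prejudice        
Austen: Emma                       
Tolkien: The Fellowship of the Ring
Austen: Pride and Prejudice        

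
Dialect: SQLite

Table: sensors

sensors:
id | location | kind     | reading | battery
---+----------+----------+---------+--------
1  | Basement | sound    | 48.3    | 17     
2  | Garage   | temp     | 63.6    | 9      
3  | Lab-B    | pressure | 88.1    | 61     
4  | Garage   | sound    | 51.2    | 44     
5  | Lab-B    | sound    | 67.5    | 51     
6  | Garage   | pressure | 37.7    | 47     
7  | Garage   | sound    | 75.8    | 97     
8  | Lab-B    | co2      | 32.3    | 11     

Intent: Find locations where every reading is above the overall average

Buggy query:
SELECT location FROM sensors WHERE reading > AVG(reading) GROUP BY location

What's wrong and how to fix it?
Bug: WHERE evaluates per row before aggregation, so AVG() is unavailable

Fix: Use a subquery for AVG and a HAVING MIN(...) filter so the condition holds for every row in the group

Corrected query:
SELECT location FROM sensors GROUP BY location HAVING MIN(reading) > (SELECT AVG(reading) FROM sensors)

Result:
(no rows)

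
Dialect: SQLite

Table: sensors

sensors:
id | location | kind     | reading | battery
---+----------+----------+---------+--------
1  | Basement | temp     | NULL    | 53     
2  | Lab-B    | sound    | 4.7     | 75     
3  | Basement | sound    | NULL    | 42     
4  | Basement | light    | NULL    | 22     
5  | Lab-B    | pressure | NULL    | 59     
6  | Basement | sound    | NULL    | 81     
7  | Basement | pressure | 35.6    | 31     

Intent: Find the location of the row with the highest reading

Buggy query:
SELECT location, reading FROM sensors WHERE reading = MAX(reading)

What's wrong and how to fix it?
Bug: MAX(reading) is an aggregate and cannot be used directly in WHERE

Fix: Wrap MAX in a scalar subquery so WHERE compares against a single value

Corrected query:
SELECT location, reading FROM sensors WHERE reading = (SELECT MAX(reading) FROM sensors)

Result:
location | reading
---------+--------
Basement | 35.6   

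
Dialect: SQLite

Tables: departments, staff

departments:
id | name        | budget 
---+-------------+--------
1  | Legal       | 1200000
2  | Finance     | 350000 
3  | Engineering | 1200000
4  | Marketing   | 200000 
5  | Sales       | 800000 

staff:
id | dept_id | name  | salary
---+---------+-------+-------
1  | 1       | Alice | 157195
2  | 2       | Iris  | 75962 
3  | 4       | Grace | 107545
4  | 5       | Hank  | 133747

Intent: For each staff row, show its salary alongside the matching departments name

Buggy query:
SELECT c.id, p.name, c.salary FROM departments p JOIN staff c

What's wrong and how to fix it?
Bug: JOIN with no ON clause produces a cartesian product; every staff row pairs with every departments row

Fix: Add ON c.dept_id = p.id to the JOIN

Corrected query:
SELECT c.id, p.name, c.salary FROM departments p JOIN staff c ON c.dept_id = p.id

Result:
id | name      | salary
---+-----------+-------
1  | Legal     | 157195
2  | Finance   | 75962 
3  | Marketing | 107545
4  | Sales     | 133747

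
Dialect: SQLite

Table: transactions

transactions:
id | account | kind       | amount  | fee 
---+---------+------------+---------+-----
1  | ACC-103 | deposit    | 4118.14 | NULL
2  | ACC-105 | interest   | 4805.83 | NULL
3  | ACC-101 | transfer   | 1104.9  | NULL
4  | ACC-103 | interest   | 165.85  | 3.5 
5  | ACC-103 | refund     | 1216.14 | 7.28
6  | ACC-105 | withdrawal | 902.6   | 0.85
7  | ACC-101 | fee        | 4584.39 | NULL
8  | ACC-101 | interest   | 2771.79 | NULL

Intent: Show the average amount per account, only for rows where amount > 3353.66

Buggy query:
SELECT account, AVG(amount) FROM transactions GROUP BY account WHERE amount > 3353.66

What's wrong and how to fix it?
Bug: WHERE cannot follow GROUP BY

Fix: Move the WHERE clause before GROUP BY

Corrected query:
SELECT account, AVG(amount) FROM transactions WHERE amount > 3353.66 GROUP BY account

Result:
account | AVG(amount)
--------+------------
ACC-101 | 4584.39    
ACC-103 | 4118.14    
ACC-105 | 4805.83    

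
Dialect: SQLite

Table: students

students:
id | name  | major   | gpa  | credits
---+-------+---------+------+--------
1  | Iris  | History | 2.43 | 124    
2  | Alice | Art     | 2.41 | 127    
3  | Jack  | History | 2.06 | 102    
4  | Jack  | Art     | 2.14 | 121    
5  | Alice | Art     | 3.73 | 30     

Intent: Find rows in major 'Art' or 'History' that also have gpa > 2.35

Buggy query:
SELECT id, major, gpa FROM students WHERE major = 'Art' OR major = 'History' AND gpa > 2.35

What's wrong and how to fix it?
Bug: AND binds tighter than OR, so this parses as major = 'Art' OR (major = 'History' AND gpa > 2.35)

Fix: Group the OR with parentheses (or use IN), then AND the threshold

Corrected query:
SELECT id, major, gpa FROM students WHERE (major = 'Art' OR major = 'History') AND gpa > 2.35

Result:
id | major   | gpa 
---+---------+-----
1  | History | 2.43
2  | Art     | 2.41
5  | Art     | 3.73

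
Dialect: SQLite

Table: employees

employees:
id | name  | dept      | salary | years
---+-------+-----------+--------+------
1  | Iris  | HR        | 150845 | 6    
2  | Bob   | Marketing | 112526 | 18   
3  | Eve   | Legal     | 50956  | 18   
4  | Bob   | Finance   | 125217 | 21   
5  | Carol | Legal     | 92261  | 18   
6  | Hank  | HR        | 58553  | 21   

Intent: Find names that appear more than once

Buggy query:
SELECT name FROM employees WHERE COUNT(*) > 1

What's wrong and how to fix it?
Bug: COUNT(*) is an aggregate and cannot be used in WHERE

Fix: Group first, then use HAVING for the count condition

Corrected query:
SELECT name FROM employees GROUP BY name HAVING COUNT(*) > 1

Result:
name
----
Bob 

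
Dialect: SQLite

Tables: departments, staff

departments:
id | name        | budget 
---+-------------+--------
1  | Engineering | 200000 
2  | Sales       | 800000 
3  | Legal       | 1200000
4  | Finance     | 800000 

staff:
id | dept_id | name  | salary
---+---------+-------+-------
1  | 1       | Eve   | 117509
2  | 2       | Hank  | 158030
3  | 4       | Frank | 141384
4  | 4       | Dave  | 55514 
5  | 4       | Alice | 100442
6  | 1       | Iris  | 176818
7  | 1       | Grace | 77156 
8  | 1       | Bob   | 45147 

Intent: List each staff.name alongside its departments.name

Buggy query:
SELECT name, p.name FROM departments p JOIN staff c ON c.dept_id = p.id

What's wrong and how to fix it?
Bug: 'name' exists in both joined tables, so the database can't tell which one is meant

Fix: Prefix ambiguous columns with the table alias

Corrected query:
SELECT c.name, p.name FROM departments p JOIN staff c ON c.dept_id = p.id

Result:
name  | name       
------+------------
Eve   | Engineering
Hank  | Sales      
Frank | Finance    
Dave  | Finance    
Alice | Finance    
Iris  | Engineering
Grace | Engineering
Bob   | Engineering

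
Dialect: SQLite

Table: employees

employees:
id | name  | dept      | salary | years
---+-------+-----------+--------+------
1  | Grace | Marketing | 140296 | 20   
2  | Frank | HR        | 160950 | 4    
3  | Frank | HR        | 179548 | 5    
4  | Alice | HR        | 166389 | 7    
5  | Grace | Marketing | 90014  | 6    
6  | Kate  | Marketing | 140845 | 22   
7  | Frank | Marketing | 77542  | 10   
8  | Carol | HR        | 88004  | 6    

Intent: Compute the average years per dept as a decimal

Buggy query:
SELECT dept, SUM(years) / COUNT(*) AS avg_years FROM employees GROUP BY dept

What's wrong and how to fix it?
Bug: Both operands are integers, so '/' performs integer division and truncates

Fix: Cast one side to REAL so the division keeps the fractional part

Corrected query:
SELECT dept, SUM(years) * 1.0 / COUNT(*) AS avg_years FROM employees GROUP BY dept

Result:
dept      | avg_years
----------+----------
HR        | 5.5      
Marketing | 14.5     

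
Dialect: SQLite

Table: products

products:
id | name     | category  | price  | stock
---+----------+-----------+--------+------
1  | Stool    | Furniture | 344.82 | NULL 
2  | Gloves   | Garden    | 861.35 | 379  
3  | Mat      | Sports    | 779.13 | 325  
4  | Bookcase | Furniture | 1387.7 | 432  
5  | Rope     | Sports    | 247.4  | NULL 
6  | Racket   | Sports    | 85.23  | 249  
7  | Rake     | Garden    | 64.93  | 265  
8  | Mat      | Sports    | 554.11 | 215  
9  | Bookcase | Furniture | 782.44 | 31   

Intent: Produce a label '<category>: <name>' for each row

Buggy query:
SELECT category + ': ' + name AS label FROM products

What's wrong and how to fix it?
Bug: '+' is numeric addition; on text columns SQLite converts them to 0 instead of concatenating

Fix: Replace + with || to concatenate text

Corrected query:
SELECT category || ': ' || name AS label FROM products

Result:
label              
-------------------
Furniture: Stool   
Garden: Gloves     
Sports: Mat        
Furniture: Bookcase
Sports: Rope       
Sports: Racket     
Garden: Rake       
Sports: Mat        
Furniture: Bookcase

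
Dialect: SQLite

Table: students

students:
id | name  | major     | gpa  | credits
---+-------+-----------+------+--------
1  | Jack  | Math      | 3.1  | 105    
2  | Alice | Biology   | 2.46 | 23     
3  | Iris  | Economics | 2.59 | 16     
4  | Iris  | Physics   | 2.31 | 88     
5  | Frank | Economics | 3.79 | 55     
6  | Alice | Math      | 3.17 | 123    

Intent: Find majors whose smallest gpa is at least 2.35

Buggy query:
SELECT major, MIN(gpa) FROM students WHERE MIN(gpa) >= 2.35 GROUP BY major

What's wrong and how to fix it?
Bug: Aggregates like MIN are computed per group after WHERE runs

Fix: Replace WHERE with HAVING after the GROUP BY

Corrected query:
SELECT major, MIN(gpa) FROM students GROUP BY major HAVING MIN(gpa) >= 2.35

Result:
major     | MIN(gpa)
----------+---------
Biology   | 2.46    
Economics | 2.59    
Math      | 3.1     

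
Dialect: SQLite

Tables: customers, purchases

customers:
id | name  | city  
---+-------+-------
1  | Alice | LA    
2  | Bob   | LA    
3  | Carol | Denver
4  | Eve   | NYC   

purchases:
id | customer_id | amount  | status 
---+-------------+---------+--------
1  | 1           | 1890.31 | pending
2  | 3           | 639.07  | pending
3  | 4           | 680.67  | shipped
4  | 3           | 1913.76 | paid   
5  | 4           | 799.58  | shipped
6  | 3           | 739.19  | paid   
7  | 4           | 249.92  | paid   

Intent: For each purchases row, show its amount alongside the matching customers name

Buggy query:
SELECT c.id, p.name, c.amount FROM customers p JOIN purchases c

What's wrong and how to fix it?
Bug: JOIN with no ON clause produces a cartesian product; every purchases row pairs with every customers row

Fix: Specify the join condition linking the foreign key to the parent id

Corrected query:
SELECT c.id, p.name, c.amount FROM customers p JOIN purchases c ON c.customer_id = p.id

Result:
id | name  | amount 
---+-------+--------
1  | Alice | 1890.31
2  | Carol | 639.07 
3  | Eve   | 680.67 
4  | Carol | 1913.76
5  | Eve   | 799.58 
6  | Carol | 739.19 
7  | Eve   | 249.92 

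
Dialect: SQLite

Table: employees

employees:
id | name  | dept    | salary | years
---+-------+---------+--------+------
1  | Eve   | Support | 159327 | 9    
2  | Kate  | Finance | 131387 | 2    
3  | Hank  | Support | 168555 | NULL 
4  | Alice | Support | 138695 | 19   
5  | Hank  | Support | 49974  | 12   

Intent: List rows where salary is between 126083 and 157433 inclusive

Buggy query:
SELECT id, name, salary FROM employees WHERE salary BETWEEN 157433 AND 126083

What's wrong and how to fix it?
Bug: The bounds are reversed; BETWEEN a AND b requires a <= b to match anything

Fix: Write BETWEEN 126083 AND 157433

Corrected query:
SELECT id, name, salary FROM employees WHERE salary BETWEEN 126083 AND 157433

Result:
id | name  | salary
---+-------+-------
2  | Kate  | 131387
4  | Alice | 138695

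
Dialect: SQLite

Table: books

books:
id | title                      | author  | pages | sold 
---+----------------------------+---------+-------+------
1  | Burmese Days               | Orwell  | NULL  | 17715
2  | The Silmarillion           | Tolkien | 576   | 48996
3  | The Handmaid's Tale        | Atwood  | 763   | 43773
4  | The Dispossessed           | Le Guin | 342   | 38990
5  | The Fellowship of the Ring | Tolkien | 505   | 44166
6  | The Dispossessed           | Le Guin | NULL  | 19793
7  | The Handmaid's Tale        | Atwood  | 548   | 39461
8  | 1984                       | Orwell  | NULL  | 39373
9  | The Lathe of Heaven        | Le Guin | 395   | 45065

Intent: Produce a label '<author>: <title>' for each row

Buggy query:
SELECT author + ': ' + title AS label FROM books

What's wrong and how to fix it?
Bug: SQLite uses || for string concatenation; + coerces text to numbers (yielding 0)

Fix: Use the || operator for string concatenation

Corrected query:
SELECT author || ': ' || title AS label FROM books

Result:
label                              
-----------------------------------
Orwell: Burmese Days               
Tolkien: The Silmarillion          
Atwood: The Handmaid's Tale        
Le Guin: The Dispossessed          
Tolkien: The Fellowship of the Ring
Le Guin: The Dispossessed          
Atwood: The Handmaid's Tale        
Orwell: 1984                       
Le Guin: The Lathe of Heaven       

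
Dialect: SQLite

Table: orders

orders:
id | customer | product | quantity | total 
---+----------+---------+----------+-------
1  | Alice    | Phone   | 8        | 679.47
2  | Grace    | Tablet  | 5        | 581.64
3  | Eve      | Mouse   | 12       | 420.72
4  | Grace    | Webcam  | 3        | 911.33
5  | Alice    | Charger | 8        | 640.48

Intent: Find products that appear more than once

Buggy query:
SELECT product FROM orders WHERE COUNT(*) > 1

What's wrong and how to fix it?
Bug: WHERE can't reference COUNT(*); aggregates are computed after WHERE

Fix: GROUP BY product, then filter groups with HAVING COUNT(*) > 1

Corrected query:
SELECT product FROM orders GROUP BY product HAVING COUNT(*) > 1

Result:
(no rows)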